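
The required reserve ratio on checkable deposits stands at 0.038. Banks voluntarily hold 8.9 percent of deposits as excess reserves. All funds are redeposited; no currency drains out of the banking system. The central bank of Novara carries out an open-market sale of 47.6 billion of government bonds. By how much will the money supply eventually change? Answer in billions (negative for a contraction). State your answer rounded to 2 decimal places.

The money multiplier is m = 1 / (rr + e) = 1 / (0.038 + 0.089) ≈ 7.87402.
The sale removes 47.6 billion of base, so ΔM = m × ΔMB = 7.87402 × (−47.6) ≈ -374.8034 billion.

-374.80 billion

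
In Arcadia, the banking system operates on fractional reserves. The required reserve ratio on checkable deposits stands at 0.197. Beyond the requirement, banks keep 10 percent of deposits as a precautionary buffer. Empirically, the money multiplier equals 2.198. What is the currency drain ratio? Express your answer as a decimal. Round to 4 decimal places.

Using m = 2.198. From m = (1 + c)/(c + rr + e), rearranging gives 1 + c = m·(c + rr + e), so c·(1 − m) = m·(rr + e) − 1.
Hence c = [m·(rr + e) − 1]/(1 − m) = [2.198 × (0.197 + 0.1) − 1] / (1 − 2.198) ≈ 0.289811.

0.2898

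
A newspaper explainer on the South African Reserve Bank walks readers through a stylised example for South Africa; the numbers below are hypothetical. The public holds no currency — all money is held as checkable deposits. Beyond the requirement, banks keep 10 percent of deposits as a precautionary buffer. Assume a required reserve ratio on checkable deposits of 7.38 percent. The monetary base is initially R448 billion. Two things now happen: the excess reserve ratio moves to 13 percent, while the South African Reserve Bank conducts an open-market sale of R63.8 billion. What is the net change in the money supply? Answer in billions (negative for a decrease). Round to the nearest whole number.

Before: m₁ = 1 / (0.0738 + 0.1) ≈ 5.7537, MB₁ = 448, so M₁ = 5.7537 × 448 = 2577.6576 billion.
After: m₂ = 1 / (0.0738 + 0.13) ≈ 4.9068, MB₂ = 448 − 63.8 = 384.2, so M₂ = 4.9068 × 384.2 ≈ 1885.1926 billion.
ΔM = M₂ − M₁ = 1885.1926 − 2577.6576 = -692.465 billion.

-692 billion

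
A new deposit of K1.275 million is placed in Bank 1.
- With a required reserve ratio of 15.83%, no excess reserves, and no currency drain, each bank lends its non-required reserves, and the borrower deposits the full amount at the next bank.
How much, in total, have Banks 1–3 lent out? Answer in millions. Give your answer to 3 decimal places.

K2.737 million

Bank i lends (1 − rr)^i of the original deposit: Bank 1 lends 1.275·0.8417 ≈ 1.0732, Bank 2 lends 1.275·0.8417² ≈ 0.9033, and so on.
Summing a geometric series: total = 1.275·[0.8417·(1 − 0.8417^3) / (1 − 0.8417)] ≈ 2.7367 million.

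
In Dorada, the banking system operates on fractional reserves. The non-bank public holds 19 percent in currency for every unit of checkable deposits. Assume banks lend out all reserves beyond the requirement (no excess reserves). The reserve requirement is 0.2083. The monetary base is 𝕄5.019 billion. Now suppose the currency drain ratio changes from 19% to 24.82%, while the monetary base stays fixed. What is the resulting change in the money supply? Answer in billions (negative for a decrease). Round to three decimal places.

Initially m₁ = (1 + 0.19) / (0.2083 + 0.19) ≈ 2.98770, so M₁ = 2.98770 × 5.019 ≈ 14.9953 billion.
After the change m₂ = (1 + 0.2482) / (0.2083 + 0.2482) ≈ 2.73428, so M₂ = 2.73428 × 5.019 ≈ 13.7234 billion.
ΔM = M₂ − M₁ = 13.7234 − 14.9953 = -1.2719 billion.

-1.272 billion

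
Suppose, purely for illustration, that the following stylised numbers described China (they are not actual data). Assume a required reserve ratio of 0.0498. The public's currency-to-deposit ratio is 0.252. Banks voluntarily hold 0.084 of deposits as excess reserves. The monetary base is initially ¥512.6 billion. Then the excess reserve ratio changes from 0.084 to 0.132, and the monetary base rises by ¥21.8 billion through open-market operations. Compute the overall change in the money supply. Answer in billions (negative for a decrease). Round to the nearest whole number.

-121 billion

Before: m₁ = (1 + 0.252) / (0.0498 + 0.084 + 0.252) ≈ 3.2452, MB₁ = 512.6, so M₁ = 3.2452 × 512.6 ≈ 1663.4895 billion.
After: m₂ = (1 + 0.252) / (0.0498 + 0.132 + 0.252) ≈ 2.8861, MB₂ = 512.6 + 21.8 = 534.4, so M₂ = 2.8861 × 534.4 ≈ 1542.3318 billion.
ΔM = M₂ − M₁ = 1542.3318 − 1663.4895 = -121.1577 billion.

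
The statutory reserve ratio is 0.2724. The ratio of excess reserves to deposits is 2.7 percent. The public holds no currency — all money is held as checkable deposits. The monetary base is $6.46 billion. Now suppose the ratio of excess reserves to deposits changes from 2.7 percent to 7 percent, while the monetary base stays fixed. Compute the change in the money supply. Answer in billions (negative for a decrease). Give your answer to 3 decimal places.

-2.710 billion

Initially m₁ = 1 / (0.2724 + 0.027) ≈ 3.34001, so M₁ = 3.34001 × 6.46 ≈ 21.5765 billion.
After the change m₂ = 1 / (0.2724 + 0.07) ≈ 2.92056, so M₂ = 2.92056 × 6.46 ≈ 18.8668 billion.
ΔM = M₂ − M₁ = 18.8668 − 21.5765 = -2.7097 billion.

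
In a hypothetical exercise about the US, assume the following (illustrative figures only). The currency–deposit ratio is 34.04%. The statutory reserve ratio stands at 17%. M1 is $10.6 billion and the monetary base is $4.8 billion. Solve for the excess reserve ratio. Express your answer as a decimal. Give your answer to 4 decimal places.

0.0966

Using m = M/MB = 10.6/4.8 ≈ 2.208333. Since m = (1 + c)/(c + rr + e), the denominator satisfies c + rr + e = (1 + c)/m = (1 + 0.3404) / 2.208333 ≈ 0.606974.
With c = 0.3404 and rr = 0.17, the excess reserve ratio is 0.606974 − 0.3404 − 0.17 = 0.096574.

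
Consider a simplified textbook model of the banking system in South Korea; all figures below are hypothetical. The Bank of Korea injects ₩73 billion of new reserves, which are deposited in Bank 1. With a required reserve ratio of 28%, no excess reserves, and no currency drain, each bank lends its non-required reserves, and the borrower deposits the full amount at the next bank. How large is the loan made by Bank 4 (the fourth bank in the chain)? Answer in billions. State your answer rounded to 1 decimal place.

₩19.6 billion

Each bank lends a fraction (1 − rr) = 0.7200 of the deposit it receives, so Bank 4 receives 73·0.7200^3 and lends 73·0.7200^4 ≈ 19.6179 billion.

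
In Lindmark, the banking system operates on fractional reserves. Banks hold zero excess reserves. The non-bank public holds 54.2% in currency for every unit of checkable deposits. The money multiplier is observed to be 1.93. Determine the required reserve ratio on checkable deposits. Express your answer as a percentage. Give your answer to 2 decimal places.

Using m = 1.93. Since m = (1 + c)/(c + rr + e), the denominator satisfies c + rr + e = (1 + c)/m = (1 + 0.542) / 1.93 ≈ 0.798964.
With c = 0.542 and e = 0, the required reserve ratio on checkable deposits is 0.798964 − 0.542 − 0 = 0.256964.

25.70%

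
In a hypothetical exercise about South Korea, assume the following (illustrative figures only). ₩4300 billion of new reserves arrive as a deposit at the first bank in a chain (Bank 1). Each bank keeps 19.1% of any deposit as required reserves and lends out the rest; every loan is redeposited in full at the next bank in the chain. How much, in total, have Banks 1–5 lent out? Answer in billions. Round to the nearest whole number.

Bank i lends (1 − rr)^i of the original deposit: Bank 1 lends 4300·0.8090 = 3478.7000, Bank 2 lends 4300·0.8090² = 2814.2683, and so on.
Summing a geometric series: total = 4300·[0.8090·(1 − 0.8090^5) / (1 − 0.8090)] ≈ 11901.6816 billion.

₩11902 billion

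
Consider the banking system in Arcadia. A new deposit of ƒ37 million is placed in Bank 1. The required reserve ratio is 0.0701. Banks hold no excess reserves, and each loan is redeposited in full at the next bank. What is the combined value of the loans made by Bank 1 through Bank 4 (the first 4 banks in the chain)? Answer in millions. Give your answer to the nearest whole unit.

Bank i lends (1 − rr)^i of the original deposit: Bank 1 lends 37·0.9299 = 34.4063, Bank 2 lends 37·0.9299² ≈ 31.9944, and so on.
Summing a geometric series: total = 37·[0.9299·(1 − 0.9299^4) / (1 − 0.9299)] ≈ 123.8183 million.

ƒ124 million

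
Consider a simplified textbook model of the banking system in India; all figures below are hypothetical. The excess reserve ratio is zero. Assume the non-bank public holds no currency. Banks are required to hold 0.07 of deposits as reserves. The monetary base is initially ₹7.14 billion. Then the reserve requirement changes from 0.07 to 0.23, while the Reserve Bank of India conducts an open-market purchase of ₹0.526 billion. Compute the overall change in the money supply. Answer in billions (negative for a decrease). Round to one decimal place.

-68.7 billion

Before: m₁ = 1 / (0.07) ≈ 14.2857, MB₁ = 7.14, so M₁ = 14.2857 × 7.14 ≈ 101.9999 billion.
After: m₂ = 1 / (0.23) ≈ 4.3478, MB₂ = 7.14 + 0.526 = 7.666, so M₂ = 4.3478 × 7.666 ≈ 33.3302 billion.
ΔM = M₂ − M₁ = 33.3302 − 101.9999 = -68.6697 billion.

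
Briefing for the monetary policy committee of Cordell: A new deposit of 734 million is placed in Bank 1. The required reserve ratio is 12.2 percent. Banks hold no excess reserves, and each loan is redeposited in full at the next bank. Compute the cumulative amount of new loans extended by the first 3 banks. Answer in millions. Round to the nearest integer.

1707 million

Bank i lends (1 − rr)^i of the original deposit: Bank 1 lends 734·0.8780 = 644.4520, Bank 2 lends 734·0.8780² ≈ 565.8289, and so on.
Summing a geometric series: total = 734·[0.8780·(1 − 0.8780^3) / (1 − 0.8780)] ≈ 1707.0786 million.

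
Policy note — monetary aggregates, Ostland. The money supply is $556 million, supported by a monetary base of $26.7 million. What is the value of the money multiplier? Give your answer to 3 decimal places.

The money multiplier is m = M / MB = 556 / 26.7 ≈ 20.82397.

20.824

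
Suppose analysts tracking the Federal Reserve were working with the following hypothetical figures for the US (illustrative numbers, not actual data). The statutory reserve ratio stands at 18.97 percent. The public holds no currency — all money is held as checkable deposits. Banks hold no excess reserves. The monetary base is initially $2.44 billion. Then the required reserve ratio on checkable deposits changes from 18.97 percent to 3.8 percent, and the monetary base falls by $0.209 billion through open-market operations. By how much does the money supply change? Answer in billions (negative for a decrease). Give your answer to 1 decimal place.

$45.8 billion

Before: m₁ = 1 / (0.1897) ≈ 5.2715, MB₁ = 2.44, so M₁ = 5.2715 × 2.44 ≈ 12.8625 billion.
After: m₂ = 1 / (0.038) ≈ 26.3158, MB₂ = 2.44 − 0.209 = 2.231, so M₂ = 26.3158 × 2.231 ≈ 58.7105 billion.
ΔM = M₂ − M₁ = 58.7105 − 12.8625 = 45.848 billion.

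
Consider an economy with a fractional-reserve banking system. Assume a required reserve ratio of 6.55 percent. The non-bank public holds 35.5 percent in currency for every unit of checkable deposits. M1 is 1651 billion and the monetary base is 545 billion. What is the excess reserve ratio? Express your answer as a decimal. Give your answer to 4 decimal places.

Using m = M/MB = 1651/545 ≈ 3.029358. Since m = (1 + c)/(c + rr + e), the denominator satisfies c + rr + e = (1 + c)/m = (1 + 0.355) / 3.029358 ≈ 0.447289.
With c = 0.355 and rr = 0.0655, the excess reserve ratio is 0.447289 − 0.355 − 0.0655 = 0.026789.

0.0268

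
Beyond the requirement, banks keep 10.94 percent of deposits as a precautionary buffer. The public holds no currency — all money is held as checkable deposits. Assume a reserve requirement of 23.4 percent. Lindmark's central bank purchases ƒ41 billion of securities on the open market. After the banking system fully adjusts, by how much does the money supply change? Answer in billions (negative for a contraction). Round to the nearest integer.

The money multiplier is m = 1 / (rr + e) = 1 / (0.234 + 0.1094) ≈ 2.9121.
The purchase adds 41 billion of base, so ΔM = m × ΔMB = 2.9121 × (+41) = 119.3961 billion.

ƒ119 billion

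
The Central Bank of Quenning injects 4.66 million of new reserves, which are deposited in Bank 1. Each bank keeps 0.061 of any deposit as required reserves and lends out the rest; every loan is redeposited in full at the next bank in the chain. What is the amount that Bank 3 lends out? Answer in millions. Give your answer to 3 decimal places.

Each bank lends a fraction (1 − rr) = 0.9390 of the deposit it receives, so Bank 3 receives 4.66·0.9390^2 and lends 4.66·0.9390^3 ≈ 3.8582 million.

3.858 million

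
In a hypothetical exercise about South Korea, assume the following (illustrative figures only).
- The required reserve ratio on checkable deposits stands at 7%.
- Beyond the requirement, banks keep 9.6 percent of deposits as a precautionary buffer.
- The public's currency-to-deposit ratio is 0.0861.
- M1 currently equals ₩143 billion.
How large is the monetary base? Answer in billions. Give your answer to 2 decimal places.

₩33.19 billion

The money multiplier is m = (1 + c) / (rr + e + c) = (1 + 0.0861) / (0.07 + 0.096 + 0.0861) ≈ 4.308211.
MB = M / m = 143 / 4.308211 ≈ 33.1924 billion.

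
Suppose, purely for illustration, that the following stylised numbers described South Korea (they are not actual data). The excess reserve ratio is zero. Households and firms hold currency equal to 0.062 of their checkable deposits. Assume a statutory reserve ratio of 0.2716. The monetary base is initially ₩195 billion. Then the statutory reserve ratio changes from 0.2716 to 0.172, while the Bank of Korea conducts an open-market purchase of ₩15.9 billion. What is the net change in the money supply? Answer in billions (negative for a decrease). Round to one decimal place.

₩336.4 billion

Before: m₁ = (1 + 0.062) / (0.2716 + 0.062) ≈ 3.18345, MB₁ = 195, so M₁ = 3.18345 × 195 ≈ 620.7727 billion.
After: m₂ = (1 + 0.062) / (0.172 + 0.062) ≈ 4.53846, MB₂ = 195 + 15.9 = 210.9, so M₂ = 4.53846 × 210.9 ≈ 957.1612 billion.
ΔM = M₂ − M₁ = 957.1612 − 620.7727 = 336.3885 billion.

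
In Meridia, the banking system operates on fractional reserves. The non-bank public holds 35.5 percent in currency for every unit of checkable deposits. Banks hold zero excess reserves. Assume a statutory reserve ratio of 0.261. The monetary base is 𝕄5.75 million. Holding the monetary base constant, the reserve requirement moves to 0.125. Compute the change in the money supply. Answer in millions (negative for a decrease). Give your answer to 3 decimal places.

𝕄3.584 million

Initially m₁ = (1 + 0.355) / (0.261 + 0.355) ≈ 2.19968, so M₁ = 2.19968 × 5.75 ≈ 12.6482 million.
After the change m₂ = (1 + 0.355) / (0.125 + 0.355) ≈ 2.82292, so M₂ = 2.82292 × 5.75 ≈ 16.2318 million.
ΔM = M₂ − M₁ = 16.2318 − 12.6482 = 3.5836 million.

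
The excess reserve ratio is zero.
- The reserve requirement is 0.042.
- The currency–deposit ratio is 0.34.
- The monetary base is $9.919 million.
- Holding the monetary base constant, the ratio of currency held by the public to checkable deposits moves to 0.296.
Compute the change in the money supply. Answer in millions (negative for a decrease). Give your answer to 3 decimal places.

$3.238 million

Initially m₁ = (1 + 0.34) / (0.042 + 0.34) ≈ 3.50785, so M₁ = 3.50785 × 9.919 ≈ 34.7944 million.
After the change m₂ = (1 + 0.296) / (0.042 + 0.296) ≈ 3.83432, so M₂ = 3.83432 × 9.919 ≈ 38.0326 million.
ΔM = M₂ − M₁ = 38.0326 − 34.7944 = 3.2382 million.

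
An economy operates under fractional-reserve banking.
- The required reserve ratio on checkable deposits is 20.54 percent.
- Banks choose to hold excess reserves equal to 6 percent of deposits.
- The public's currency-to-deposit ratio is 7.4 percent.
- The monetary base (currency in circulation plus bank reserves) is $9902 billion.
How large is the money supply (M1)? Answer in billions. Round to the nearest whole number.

$31334 billion

The money multiplier is m = (1 + c) / (rr + e + c) = (1 + 0.074) / (0.2054 + 0.06 + 0.074) ≈ 3.16441.
So M = m × MB = 3.16441 × 9902 ≈ 31333.9878 billion.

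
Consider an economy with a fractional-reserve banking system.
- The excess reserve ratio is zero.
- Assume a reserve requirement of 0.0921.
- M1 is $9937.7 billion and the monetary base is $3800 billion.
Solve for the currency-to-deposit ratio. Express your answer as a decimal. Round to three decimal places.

0.470

Using m = M/MB = 9937.7/3800 ≈ 2.615184. From m = (1 + c)/(c + rr + e), rearranging gives 1 + c = m·(c + rr + e), so c·(1 − m) = m·(rr + e) − 1.
Hence c = [m·(rr + e) − 1]/(1 − m) = [2.615184 × (0.0921 + 0) − 1] / (1 − 2.615184) ≈ 0.470003.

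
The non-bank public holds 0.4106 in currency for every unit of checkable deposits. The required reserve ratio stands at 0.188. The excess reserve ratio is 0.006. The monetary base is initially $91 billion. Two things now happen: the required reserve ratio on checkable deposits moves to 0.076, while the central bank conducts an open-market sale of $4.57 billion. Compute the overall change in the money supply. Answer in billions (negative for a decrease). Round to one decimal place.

Before: m₁ = (1 + 0.4106) / (0.188 + 0.006 + 0.4106) ≈ 2.3331, MB₁ = 91, so M₁ = 2.3331 × 91 = 212.3121 billion.
After: m₂ = (1 + 0.4106) / (0.076 + 0.006 + 0.4106) ≈ 2.8636, MB₂ = 91 − 4.57 = 86.43, so M₂ = 2.8636 × 86.43 ≈ 247.5009 billion.
ΔM = M₂ − M₁ = 247.5009 − 212.3121 = 35.1888 billion.

$35.2 billion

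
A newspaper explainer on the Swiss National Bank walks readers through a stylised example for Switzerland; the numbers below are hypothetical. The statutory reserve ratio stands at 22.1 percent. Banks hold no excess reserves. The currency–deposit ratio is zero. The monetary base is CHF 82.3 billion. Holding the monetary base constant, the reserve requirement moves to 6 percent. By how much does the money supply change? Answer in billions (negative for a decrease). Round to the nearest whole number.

Initially m₁ = 1 / (0.221) ≈ 4.5249, so M₁ = 4.5249 × 82.3 ≈ 372.3993 billion.
After the change m₂ = 1 / (0.06) ≈ 16.6667, so M₂ = 16.6667 × 82.3 ≈ 1371.6694 billion.
ΔM = M₂ − M₁ = 1371.6694 − 372.3993 = 999.2701 billion.

CHF 999 billion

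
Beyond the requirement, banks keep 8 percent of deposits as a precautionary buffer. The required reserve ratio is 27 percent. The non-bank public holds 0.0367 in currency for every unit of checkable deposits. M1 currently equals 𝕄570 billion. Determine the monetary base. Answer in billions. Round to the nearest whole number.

The money multiplier is m = (1 + c) / (rr + e + c) = (1 + 0.0367) / (0.27 + 0.08 + 0.0367) ≈ 2.6809.
MB = M / m = 570 / 2.6809 ≈ 212.6152 billion.

𝕄213 billion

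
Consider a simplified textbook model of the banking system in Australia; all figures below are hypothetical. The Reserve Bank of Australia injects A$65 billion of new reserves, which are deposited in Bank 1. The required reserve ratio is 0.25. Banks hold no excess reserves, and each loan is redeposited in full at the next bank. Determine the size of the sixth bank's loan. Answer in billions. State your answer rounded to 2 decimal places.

Each bank lends a fraction (1 − rr) = 0.7500 of the deposit it receives, so Bank 6 receives 65·0.7500^5 and lends 65·0.7500^6 ≈ 11.5686 billion.

A$11.57 billion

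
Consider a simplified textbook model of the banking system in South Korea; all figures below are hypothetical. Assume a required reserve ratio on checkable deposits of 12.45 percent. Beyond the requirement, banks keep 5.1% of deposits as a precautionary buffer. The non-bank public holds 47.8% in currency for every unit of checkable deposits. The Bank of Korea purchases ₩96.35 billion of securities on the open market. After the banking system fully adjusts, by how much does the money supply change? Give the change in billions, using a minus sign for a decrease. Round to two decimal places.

₩217.91 billion

The money multiplier is m = (1 + c) / (rr + e + c) = (1 + 0.478) / (0.1245 + 0.051 + 0.478) ≈ 2.26167.
The purchase adds 96.35 billion of base, so ΔM = m × ΔMB = 2.26167 × (+96.35) ≈ 217.9119 billion.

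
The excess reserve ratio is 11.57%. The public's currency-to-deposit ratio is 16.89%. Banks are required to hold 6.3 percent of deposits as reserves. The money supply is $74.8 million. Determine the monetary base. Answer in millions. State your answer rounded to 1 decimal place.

The money multiplier is m = (1 + c) / (rr + e + c) = (1 + 0.1689) / (0.063 + 0.1157 + 0.1689) ≈ 3.3628.
MB = M / m = 74.8 / 3.3628 ≈ 22.2434 million.

$22.2 million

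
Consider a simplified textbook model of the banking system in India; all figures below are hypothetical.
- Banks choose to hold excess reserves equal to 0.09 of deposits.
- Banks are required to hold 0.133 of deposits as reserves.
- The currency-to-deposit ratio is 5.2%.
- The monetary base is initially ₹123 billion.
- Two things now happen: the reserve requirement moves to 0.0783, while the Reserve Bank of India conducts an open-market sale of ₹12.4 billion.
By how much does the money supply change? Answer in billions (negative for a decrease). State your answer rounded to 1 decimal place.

Before: m₁ = (1 + 0.052) / (0.133 + 0.09 + 0.052) ≈ 3.82545, MB₁ = 123, so M₁ = 3.82545 × 123 ≈ 470.5303 billion.
After: m₂ = (1 + 0.052) / (0.0783 + 0.09 + 0.052) ≈ 4.77531, MB₂ = 123 − 12.4 = 110.6, so M₂ = 4.77531 × 110.6 ≈ 528.1493 billion.
ΔM = M₂ − M₁ = 528.1493 − 470.5303 = 57.619 billion.

₹57.6 billion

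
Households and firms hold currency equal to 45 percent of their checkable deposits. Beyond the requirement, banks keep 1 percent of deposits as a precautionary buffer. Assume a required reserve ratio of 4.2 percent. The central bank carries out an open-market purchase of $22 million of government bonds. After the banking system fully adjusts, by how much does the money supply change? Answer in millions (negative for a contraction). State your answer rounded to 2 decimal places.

$63.55 million

The money multiplier is m = (1 + c) / (rr + e + c) = (1 + 0.45) / (0.042 + 0.01 + 0.45) ≈ 2.88845.
The purchase adds 22 million of base, so ΔM = m × ΔMB = 2.88845 × (+22) = 63.5459 million.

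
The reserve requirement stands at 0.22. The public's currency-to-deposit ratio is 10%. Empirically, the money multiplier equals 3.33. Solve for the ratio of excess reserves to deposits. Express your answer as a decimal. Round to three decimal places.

0.010

Using m = 3.33. Since m = (1 + c)/(c + rr + e), the denominator satisfies c + rr + e = (1 + c)/m = (1 + 0.1) / 3.33 ≈ 0.330330.
With c = 0.1 and rr = 0.22, the ratio of excess reserves to deposits is 0.330330 − 0.1 − 0.22 = 0.01033.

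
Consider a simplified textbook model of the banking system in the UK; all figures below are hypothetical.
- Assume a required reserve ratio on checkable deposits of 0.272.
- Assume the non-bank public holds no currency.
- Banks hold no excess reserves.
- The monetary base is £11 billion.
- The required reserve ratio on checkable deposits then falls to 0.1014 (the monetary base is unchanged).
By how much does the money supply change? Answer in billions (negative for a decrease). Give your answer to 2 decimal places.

£68.04 billion

Initially m₁ = 1 / (0.272) ≈ 3.67647, so M₁ = 3.67647 × 11 ≈ 40.4412 billion.
After the change m₂ = 1 / (0.1014) ≈ 9.86193, so M₂ = 9.86193 × 11 ≈ 108.4812 billion.
ΔM = M₂ − M₁ = 108.4812 − 40.4412 = 68.04 billion.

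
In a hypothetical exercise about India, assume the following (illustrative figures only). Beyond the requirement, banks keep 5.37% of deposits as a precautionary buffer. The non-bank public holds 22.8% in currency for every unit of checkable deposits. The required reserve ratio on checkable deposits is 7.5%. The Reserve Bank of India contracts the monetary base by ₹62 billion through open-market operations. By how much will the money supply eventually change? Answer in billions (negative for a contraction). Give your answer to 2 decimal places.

-213.45 billion

The money multiplier is m = (1 + c) / (rr + e + c) = (1 + 0.228) / (0.075 + 0.0537 + 0.228) ≈ 3.44267.
The sale removes 62 billion of base, so ΔM = m × ΔMB = 3.44267 × (−62) ≈ -213.4455 billion.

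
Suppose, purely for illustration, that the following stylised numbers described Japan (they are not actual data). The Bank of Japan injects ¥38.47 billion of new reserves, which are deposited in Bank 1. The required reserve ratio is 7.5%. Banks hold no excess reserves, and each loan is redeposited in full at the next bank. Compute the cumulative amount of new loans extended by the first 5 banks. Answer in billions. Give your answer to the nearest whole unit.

Bank i lends (1 − rr)^i of the original deposit: Bank 1 lends 38.47·0.9250 ≈ 35.5847, Bank 2 lends 38.47·0.9250² ≈ 32.9159, and so on.
Summing a geometric series: total = 38.47·[0.9250·(1 − 0.9250^5) / (1 − 0.9250)] ≈ 153.1629 billion.

¥153 billion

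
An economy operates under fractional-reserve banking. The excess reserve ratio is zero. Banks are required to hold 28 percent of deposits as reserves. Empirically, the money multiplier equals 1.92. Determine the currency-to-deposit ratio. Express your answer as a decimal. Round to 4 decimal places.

0.5026

Using m = 1.92. From m = (1 + c)/(c + rr + e), rearranging gives 1 + c = m·(c + rr + e), so c·(1 − m) = m·(rr + e) − 1.
Hence c = [m·(rr + e) − 1]/(1 − m) = [1.92 × (0.28 + 0) − 1] / (1 − 1.92) ≈ 0.502609.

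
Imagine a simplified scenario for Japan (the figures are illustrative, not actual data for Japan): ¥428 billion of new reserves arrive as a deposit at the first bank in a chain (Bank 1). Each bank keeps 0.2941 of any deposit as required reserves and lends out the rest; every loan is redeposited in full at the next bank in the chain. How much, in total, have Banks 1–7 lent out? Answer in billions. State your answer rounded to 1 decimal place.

Bank i lends (1 − rr)^i of the original deposit: Bank 1 lends 428·0.7059 = 302.1252, Bank 2 lends 428·0.7059² ≈ 213.2702, and so on.
Summing a geometric series: total = 428·[0.7059·(1 − 0.7059^7) / (1 − 0.7059)] ≈ 937.5663 billion.

¥937.6 billion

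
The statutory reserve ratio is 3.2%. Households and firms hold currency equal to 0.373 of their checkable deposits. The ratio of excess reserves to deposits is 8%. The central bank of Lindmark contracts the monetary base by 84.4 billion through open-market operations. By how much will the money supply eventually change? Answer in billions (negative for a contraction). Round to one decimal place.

The money multiplier is m = (1 + c) / (rr + e + c) = (1 + 0.373) / (0.032 + 0.08 + 0.373) ≈ 2.8309.
The sale removes 84.4 billion of base, so ΔM = m × ΔMB = 2.8309 × (−84.4) ≈ -238.928 billion.

-238.9 billion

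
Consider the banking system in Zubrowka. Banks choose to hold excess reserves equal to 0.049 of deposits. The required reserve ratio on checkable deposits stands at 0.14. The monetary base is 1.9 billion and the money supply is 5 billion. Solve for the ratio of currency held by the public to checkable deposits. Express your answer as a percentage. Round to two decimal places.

Using m = M/MB = 5/1.9 ≈ 2.631579. From m = (1 + c)/(c + rr + e), rearranging gives 1 + c = m·(c + rr + e), so c·(1 − m) = m·(rr + e) − 1.
Hence c = [m·(rr + e) − 1]/(1 − m) = [2.631579 × (0.14 + 0.049) − 1] / (1 − 2.631579) ≈ 0.308065.

30.81%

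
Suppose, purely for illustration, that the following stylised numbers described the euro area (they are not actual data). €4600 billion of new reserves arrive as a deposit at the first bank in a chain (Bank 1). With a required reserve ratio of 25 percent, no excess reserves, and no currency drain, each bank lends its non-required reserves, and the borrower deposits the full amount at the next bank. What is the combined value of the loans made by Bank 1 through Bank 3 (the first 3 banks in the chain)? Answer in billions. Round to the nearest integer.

€7978 billion

Bank i lends (1 − rr)^i of the original deposit: Bank 1 lends 4600·0.7500 = 3450.0000, Bank 2 lends 4600·0.7500² = 2587.5000, and so on.
Summing a geometric series: total = 4600·[0.7500·(1 − 0.7500^3) / (1 − 0.7500)] = 7978.1250 billion.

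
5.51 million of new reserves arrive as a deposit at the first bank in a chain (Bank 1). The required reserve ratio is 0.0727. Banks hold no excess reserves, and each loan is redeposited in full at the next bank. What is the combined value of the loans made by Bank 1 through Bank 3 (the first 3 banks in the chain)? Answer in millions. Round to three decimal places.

Bank i lends (1 − rr)^i of the original deposit: Bank 1 lends 5.51·0.9273 ≈ 5.1094, Bank 2 lends 5.51·0.9273² ≈ 4.7380, and so on.
Summing a geometric series: total = 5.51·[0.9273·(1 − 0.9273^3) / (1 − 0.9273)] ≈ 14.2409 million.

14.241 million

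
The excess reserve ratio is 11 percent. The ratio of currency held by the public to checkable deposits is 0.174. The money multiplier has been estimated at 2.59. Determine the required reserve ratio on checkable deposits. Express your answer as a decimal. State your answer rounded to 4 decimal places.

Using m = 2.59. Since m = (1 + c)/(c + rr + e), the denominator satisfies c + rr + e = (1 + c)/m = (1 + 0.174) / 2.59 ≈ 0.453282.
With c = 0.174 and e = 0.11, the required reserve ratio on checkable deposits is 0.453282 − 0.174 − 0.11 = 0.169282.

0.1693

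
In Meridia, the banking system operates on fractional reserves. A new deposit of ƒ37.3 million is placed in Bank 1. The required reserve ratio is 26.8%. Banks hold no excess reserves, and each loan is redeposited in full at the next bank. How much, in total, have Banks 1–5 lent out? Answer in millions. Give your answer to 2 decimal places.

ƒ80.47 million

Bank i lends (1 − rr)^i of the original deposit: Bank 1 lends 37.3·0.7320 = 27.3036, Bank 2 lends 37.3·0.7320² ≈ 19.9862, and so on.
Summing a geometric series: total = 37.3·[0.7320·(1 − 0.7320^5) / (1 − 0.7320)] ≈ 80.4679 million.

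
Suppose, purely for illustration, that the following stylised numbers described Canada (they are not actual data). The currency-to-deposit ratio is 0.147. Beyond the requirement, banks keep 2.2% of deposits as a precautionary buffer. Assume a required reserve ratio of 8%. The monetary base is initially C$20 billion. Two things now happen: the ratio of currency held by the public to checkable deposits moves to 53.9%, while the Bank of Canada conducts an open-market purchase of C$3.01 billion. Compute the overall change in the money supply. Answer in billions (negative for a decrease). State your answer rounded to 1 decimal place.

-36.9 billion

Before: m₁ = (1 + 0.147) / (0.08 + 0.022 + 0.147) ≈ 4.6064, MB₁ = 20, so M₁ = 4.6064 × 20 = 92.128 billion.
After: m₂ = (1 + 0.539) / (0.08 + 0.022 + 0.539) ≈ 2.4009, MB₂ = 20 + 3.01 = 23.01, so M₂ = 2.4009 × 23.01 ≈ 55.2447 billion.
ΔM = M₂ − M₁ = 55.2447 − 92.128 = -36.8833 billion.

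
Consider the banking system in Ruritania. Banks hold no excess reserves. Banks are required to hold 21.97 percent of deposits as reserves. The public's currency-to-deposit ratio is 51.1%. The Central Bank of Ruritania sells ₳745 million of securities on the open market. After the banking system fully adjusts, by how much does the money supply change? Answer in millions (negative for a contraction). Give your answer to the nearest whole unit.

The money multiplier is m = (1 + c) / (rr + c) = (1 + 0.511) / (0.2197 + 0.511) ≈ 2.0679.
The sale removes 745 million of base, so ΔM = m × ΔMB = 2.0679 × (−745) = -1540.5855 million.

-1541 million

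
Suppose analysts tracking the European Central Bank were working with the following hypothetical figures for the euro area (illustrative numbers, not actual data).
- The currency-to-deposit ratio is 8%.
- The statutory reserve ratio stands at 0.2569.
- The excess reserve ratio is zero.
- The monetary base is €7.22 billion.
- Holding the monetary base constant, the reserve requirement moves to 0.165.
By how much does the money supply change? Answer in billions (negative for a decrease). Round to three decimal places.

Initially m₁ = (1 + 0.08) / (0.2569 + 0.08) ≈ 3.20570, so M₁ = 3.20570 × 7.22 ≈ 23.1452 billion.
After the change m₂ = (1 + 0.08) / (0.165 + 0.08) ≈ 4.40816, so M₂ = 4.40816 × 7.22 ≈ 31.8269 billion.
ΔM = M₂ − M₁ = 31.8269 − 23.1452 = 8.6817 billion.

€8.682 billion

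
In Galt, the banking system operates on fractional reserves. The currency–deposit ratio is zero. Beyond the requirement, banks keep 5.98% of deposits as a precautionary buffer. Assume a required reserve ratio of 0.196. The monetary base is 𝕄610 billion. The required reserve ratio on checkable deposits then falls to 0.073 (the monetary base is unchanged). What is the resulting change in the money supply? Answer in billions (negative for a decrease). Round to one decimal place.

𝕄2208.7 billion

Initially m₁ = 1 / (0.196 + 0.0598) ≈ 3.90930, so M₁ = 3.90930 × 610 = 2384.673 billion.
After the change m₂ = 1 / (0.073 + 0.0598) ≈ 7.53012, so M₂ = 7.53012 × 610 = 4593.3732 billion.
ΔM = M₂ − M₁ = 4593.3732 − 2384.673 = 2208.7002 billion.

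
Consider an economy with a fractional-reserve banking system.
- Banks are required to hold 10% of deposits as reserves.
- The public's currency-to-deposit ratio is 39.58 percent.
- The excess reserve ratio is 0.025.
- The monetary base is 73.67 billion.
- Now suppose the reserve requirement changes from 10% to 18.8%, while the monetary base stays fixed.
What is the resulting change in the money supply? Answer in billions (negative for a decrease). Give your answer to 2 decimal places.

Initially m₁ = (1 + 0.3958) / (0.1 + 0.025 + 0.3958) ≈ 2.68011, so M₁ = 2.68011 × 73.67 ≈ 197.4437 billion.
After the change m₂ = (1 + 0.3958) / (0.188 + 0.025 + 0.3958) ≈ 2.29271, so M₂ = 2.29271 × 73.67 ≈ 168.9039 billion.
ΔM = M₂ − M₁ = 168.9039 − 197.4437 = -28.5398 billion.

-28.54 billion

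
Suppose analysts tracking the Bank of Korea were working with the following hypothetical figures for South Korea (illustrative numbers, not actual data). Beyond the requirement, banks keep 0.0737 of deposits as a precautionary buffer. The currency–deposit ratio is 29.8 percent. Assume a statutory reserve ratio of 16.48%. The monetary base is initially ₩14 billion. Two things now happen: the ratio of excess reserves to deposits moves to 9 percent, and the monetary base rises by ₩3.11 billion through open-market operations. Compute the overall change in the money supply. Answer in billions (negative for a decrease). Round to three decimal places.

Before: m₁ = (1 + 0.298) / (0.1648 + 0.0737 + 0.298) ≈ 2.419385, MB₁ = 14, so M₁ = 2.419385 × 14 ≈ 33.8714 billion.
After: m₂ = (1 + 0.298) / (0.1648 + 0.09 + 0.298) ≈ 2.348046, MB₂ = 14 + 3.11 = 17.11, so M₂ = 2.348046 × 17.11 ≈ 40.1751 billion.
ΔM = M₂ − M₁ = 40.1751 − 33.8714 = 6.3037 billion.

₩6.304 billion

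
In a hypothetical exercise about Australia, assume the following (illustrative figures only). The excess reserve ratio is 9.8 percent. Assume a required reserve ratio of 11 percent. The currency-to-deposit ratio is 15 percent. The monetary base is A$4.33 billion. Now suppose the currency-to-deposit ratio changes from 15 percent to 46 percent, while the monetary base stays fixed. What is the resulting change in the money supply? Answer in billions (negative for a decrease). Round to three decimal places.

-4.445 billion

Initially m₁ = (1 + 0.15) / (0.11 + 0.098 + 0.15) ≈ 3.21229, so M₁ = 3.21229 × 4.33 ≈ 13.9092 billion.
After the change m₂ = (1 + 0.46) / (0.11 + 0.098 + 0.46) ≈ 2.18563, so M₂ = 2.18563 × 4.33 ≈ 9.4638 billion.
ΔM = M₂ − M₁ = 9.4638 − 13.9092 = -4.4454 billion.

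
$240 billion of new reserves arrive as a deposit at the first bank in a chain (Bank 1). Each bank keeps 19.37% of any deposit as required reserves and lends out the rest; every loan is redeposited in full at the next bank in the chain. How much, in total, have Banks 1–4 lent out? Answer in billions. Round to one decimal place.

$576.8 billion

Bank i lends (1 − rr)^i of the original deposit: Bank 1 lends 240·0.8063 = 193.5120, Bank 2 lends 240·0.8063² ≈ 156.0287, and so on.
Summing a geometric series: total = 240·[0.8063·(1 − 0.8063^4) / (1 − 0.8063)] ≈ 576.7840 billion.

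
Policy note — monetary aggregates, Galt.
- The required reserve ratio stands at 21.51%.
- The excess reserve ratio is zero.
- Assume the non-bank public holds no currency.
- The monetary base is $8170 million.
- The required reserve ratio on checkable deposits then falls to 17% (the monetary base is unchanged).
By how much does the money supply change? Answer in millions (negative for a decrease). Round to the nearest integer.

Initially m₁ = 1 / (0.2151) ≈ 4.64900, so M₁ = 4.64900 × 8170 = 37982.33 million.
After the change m₂ = 1 / (0.17) ≈ 5.88235, so M₂ = 5.88235 × 8170 = 48058.7995 million.
ΔM = M₂ − M₁ = 48058.7995 − 37982.33 = 10076.4695 million.

$10076 million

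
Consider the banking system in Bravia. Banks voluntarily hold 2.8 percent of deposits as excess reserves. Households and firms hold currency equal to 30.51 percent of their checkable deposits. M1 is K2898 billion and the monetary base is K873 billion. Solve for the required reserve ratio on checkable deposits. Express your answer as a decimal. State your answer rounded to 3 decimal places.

0.060

Using m = M/MB = 2898/873 ≈ 3.319588. Since m = (1 + c)/(c + rr + e), the denominator satisfies c + rr + e = (1 + c)/m = (1 + 0.3051) / 3.319588 ≈ 0.393151.
With c = 0.3051 and e = 0.028, the required reserve ratio on checkable deposits is 0.393151 − 0.3051 − 0.028 = 0.060051.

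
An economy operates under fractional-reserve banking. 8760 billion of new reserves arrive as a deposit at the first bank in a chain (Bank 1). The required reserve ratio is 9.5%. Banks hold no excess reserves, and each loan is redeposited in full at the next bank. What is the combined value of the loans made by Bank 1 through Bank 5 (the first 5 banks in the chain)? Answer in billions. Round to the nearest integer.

32790 billion

Bank i lends (1 − rr)^i of the original deposit: Bank 1 lends 8760·0.9050 = 7927.8000, Bank 2 lends 8760·0.9050² = 7174.6590, and so on.
Summing a geometric series: total = 8760·[0.9050·(1 − 0.9050^5) / (1 − 0.9050)] ≈ 32789.7342 billion.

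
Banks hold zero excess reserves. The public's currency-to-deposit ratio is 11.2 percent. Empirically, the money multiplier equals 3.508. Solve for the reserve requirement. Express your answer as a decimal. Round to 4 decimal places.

Using m = 3.508. Since m = (1 + c)/(c + rr + e), the denominator satisfies c + rr + e = (1 + c)/m = (1 + 0.112) / 3.508 ≈ 0.316990.
With c = 0.112 and e = 0, the reserve requirement is 0.316990 − 0.112 − 0 = 0.20499.

0.2050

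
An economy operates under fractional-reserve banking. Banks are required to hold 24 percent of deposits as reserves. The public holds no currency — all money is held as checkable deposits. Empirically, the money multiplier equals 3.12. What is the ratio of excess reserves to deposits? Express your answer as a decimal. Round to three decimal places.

0.081

Using m = 3.12. Since m = (1 + c)/(c + rr + e), the denominator satisfies c + rr + e = (1 + c)/m = (1 + 0) / 3.12 ≈ 0.320513.
With c = 0 and rr = 0.24, the ratio of excess reserves to deposits is 0.320513 − 0 − 0.24 = 0.080513.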